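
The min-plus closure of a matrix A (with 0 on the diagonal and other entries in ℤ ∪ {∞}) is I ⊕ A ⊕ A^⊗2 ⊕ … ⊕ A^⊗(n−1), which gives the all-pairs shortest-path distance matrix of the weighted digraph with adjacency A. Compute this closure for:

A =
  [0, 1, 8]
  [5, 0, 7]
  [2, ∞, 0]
Closure =
  [0, 1, 8]
  [5, 0, 7]
  [2, 3, 0]

This is the Floyd-Warshall all-pairs shortest-path computation. For each intermediate vertex k = 0, 1, …, 2, update dist[i][j] ← min(dist[i][j], dist[i][k] + dist[k][j]). The final matrix gives, for each (i, j), the minimum total weight of any directed path from i to j (possibly empty when i = j).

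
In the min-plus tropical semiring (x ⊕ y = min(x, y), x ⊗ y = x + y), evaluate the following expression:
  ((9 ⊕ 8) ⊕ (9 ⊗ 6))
((9 ⊕ 8) ⊕ (9 ⊗ 6)) = 8

Expand innermost to outermost. Recall ⊕ takes the minimum of its arguments and ⊗ takes their sum. Working out the expression ((9 ⊕ 8) ⊕ (9 ⊗ 6)) gives 8.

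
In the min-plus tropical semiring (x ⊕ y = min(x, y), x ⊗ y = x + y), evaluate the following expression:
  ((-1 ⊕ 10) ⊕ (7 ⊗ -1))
((-1 ⊕ 10) ⊕ (7 ⊗ -1)) = -1

Expand innermost to outermost. Recall ⊕ takes the minimum of its arguments and ⊗ takes their sum. Working out the expression ((-1 ⊕ 10) ⊕ (7 ⊗ -1)) gives -1.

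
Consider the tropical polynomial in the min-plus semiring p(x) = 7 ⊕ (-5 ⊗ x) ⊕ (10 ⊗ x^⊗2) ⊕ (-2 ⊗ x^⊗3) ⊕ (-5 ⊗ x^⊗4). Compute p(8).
p(8) = 3

A tropical monomial a ⊗ x^⊗i evaluates to a + i · x. Evaluating each term at x = 8:
  Term 0 contributes 7 + 0 · 8 = 7
  Term 1 contributes -5 + 1 · 8 = 3
  Term 2 contributes 10 + 2 · 8 = 26
  Term 3 contributes -2 + 3 · 8 = 22
  Term 4 contributes -5 + 4 · 8 = 27
p(8) = ⊕ of these = min[7, 3, 26, 22, 27] = 3.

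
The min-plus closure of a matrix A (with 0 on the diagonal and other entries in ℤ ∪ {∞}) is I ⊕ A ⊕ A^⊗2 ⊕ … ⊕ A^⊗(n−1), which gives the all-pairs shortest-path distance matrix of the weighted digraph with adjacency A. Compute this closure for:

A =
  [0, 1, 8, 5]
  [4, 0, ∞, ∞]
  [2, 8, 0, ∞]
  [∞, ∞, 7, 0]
Closure =
  [0, 1, 8, 5]
  [4, 0, 12, 9]
  [2, 3, 0, 7]
  [9, 10, 7, 0]

This is the Floyd-Warshall all-pairs shortest-path computation. For each intermediate vertex k = 0, 1, …, 3, update dist[i][j] ← min(dist[i][j], dist[i][k] + dist[k][j]). The final matrix gives, for each (i, j), the minimum total weight of any directed path from i to j (possibly empty when i = j).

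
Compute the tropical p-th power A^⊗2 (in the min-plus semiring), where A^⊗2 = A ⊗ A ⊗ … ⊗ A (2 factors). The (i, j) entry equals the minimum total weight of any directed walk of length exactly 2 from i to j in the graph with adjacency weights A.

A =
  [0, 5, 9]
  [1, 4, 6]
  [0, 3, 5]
A^⊗2 =
  [0, 5, 9]
  [1, 6, 10]
  [0, 5, 9]

Each entry (A^⊗2)_ij equals the minimum over all length-2 walks i = v_0 → v_1 → … → v_2 = j of Σ_t A[v_t][v_{t+1}]. For example, for (i, j) = (0, 2) we minimise over 3 possible intermediate vertex sequences; the minimum is 9, attained along the walk 0 → 0 → 2.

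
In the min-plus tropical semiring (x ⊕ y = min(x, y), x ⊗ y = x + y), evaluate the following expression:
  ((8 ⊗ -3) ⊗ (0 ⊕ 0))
((8 ⊗ -3) ⊗ (0 ⊕ 0)) = 5

Expand innermost to outermost. Recall ⊕ takes the minimum of its arguments and ⊗ takes their sum. Working out the expression ((8 ⊗ -3) ⊗ (0 ⊕ 0)) gives 5.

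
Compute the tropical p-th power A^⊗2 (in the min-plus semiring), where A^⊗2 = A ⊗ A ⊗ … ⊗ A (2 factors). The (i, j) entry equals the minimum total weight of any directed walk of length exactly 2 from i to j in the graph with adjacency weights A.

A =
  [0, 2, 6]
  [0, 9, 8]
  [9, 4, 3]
A^⊗2 =
  [0, 2, 6]
  [0, 2, 6]
  [4, 7, 6]

Each entry (A^⊗2)_ij equals the minimum over all length-2 walks i = v_0 → v_1 → … → v_2 = j of Σ_t A[v_t][v_{t+1}]. For example, for (i, j) = (0, 2) we minimise over 3 possible intermediate vertex sequences; the minimum is 6, attained along the walk 0 → 0 → 2.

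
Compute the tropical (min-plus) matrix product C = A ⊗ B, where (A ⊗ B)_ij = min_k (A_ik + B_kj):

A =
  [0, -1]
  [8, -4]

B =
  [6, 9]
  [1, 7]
A ⊗ B =
  [0, 6]
  [-3, 3]

Apply the min-plus product entry-by-entry:
  C[0][0] = min over k of (A[0][0] + B[0][0] = 0 + 6 = 6, A[0][1] + B[1][0] = -1 + 1 = 0) = 0 (attained at k = 1)
  C[0][1] = min over k of (A[0][0] + B[0][1] = 0 + 9 = 9, A[0][1] + B[1][1] = -1 + 7 = 6) = 6 (attained at k = 1)
  C[1][0] = min over k of (A[1][0] + B[0][0] = 8 + 6 = 14, A[1][1] + B[1][0] = -4 + 1 = -3) = -3 (attained at k = 1)
  C[1][1] = min over k of (A[1][0] + B[0][1] = 8 + 9 = 17, A[1][1] + B[1][1] = -4 + 7 = 3) = 3 (attained at k = 1)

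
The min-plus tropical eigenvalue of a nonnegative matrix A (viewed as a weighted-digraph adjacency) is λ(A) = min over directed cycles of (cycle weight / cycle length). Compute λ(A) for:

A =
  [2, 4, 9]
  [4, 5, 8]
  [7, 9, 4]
λ(A) = 2

Enumerate directed cycles and compute their means (weight / length). Sample:
  cycle 0 → 0: weight = 2, length = 1, mean = 2/1 ≈ 2.000
  cycle 1 → 1: weight = 5, length = 1, mean = 5/1 ≈ 5.000
  cycle 2 → 2: weight = 4, length = 1, mean = 4/1 ≈ 4.000
  cycle 0 → 1 → 0: weight = 8, length = 2, mean = 8/2 ≈ 4.000
  cycle 0 → 2 → 0: weight = 16, length = 2, mean = 16/2 ≈ 8.000
  cycle 1 → 0 → 1: weight = 8, length = 2, mean = 8/2 ≈ 4.000
Minimum mean = 2.000, attained e.g. along the cycle 0 → 0 with weight 2 and length 1. So λ(A) = 2/1 = 2.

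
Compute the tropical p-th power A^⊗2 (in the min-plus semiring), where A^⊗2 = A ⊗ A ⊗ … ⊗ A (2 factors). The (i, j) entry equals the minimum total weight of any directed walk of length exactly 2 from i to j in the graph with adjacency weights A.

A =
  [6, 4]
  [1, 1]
A^⊗2 =
  [5, 5]
  [2, 2]

Each entry (A^⊗2)_ij equals the minimum over all length-2 walks i = v_0 → v_1 → … → v_2 = j of Σ_t A[v_t][v_{t+1}]. For example, for (i, j) = (0, 1) we minimise over 2 possible intermediate vertex sequences; the minimum is 5, attained along the walk 0 → 1 → 1.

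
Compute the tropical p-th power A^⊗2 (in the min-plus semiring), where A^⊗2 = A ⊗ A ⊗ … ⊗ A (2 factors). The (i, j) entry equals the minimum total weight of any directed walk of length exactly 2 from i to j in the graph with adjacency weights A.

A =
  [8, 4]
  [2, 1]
A^⊗2 =
  [6, 5]
  [3, 2]

Each entry (A^⊗2)_ij equals the minimum over all length-2 walks i = v_0 → v_1 → … → v_2 = j of Σ_t A[v_t][v_{t+1}]. For example, for (i, j) = (0, 1) we minimise over 2 possible intermediate vertex sequences; the minimum is 5, attained along the walk 0 → 1 → 1.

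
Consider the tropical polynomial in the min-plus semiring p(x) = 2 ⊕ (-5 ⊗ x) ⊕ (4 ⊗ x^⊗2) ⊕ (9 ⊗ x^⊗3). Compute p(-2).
p(-2) = -7

A tropical monomial a ⊗ x^⊗i evaluates to a + i · x. Evaluating each term at x = -2:
  Term 0 contributes 2 + 0 · -2 = 2
  Term 1 contributes -5 + 1 · -2 = -7
  Term 2 contributes 4 + 2 · -2 = 0
  Term 3 contributes 9 + 3 · -2 = 3
p(-2) = ⊕ of these = min[2, -7, 0, 3] = -7.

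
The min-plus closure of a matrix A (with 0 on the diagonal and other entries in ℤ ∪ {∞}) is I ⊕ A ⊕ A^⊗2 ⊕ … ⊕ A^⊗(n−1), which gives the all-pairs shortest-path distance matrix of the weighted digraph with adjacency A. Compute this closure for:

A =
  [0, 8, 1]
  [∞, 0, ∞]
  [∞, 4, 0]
Closure =
  [0, 5, 1]
  [∞, 0, ∞]
  [∞, 4, 0]

This is the Floyd-Warshall all-pairs shortest-path computation. For each intermediate vertex k = 0, 1, …, 2, update dist[i][j] ← min(dist[i][j], dist[i][k] + dist[k][j]). The final matrix gives, for each (i, j), the minimum total weight of any directed path from i to j (possibly empty when i = j).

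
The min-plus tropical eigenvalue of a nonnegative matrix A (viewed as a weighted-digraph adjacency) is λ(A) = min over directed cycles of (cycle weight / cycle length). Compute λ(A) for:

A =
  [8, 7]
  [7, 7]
λ(A) = 7

Enumerate directed cycles and compute their means (weight / length). Sample:
  cycle 0 → 0: weight = 8, length = 1, mean = 8/1 ≈ 8.000
  cycle 1 → 1: weight = 7, length = 1, mean = 7/1 ≈ 7.000
  cycle 0 → 1 → 0: weight = 14, length = 2, mean = 14/2 ≈ 7.000
  cycle 1 → 0 → 1: weight = 14, length = 2, mean = 14/2 ≈ 7.000
Minimum mean = 7.000, attained e.g. along the cycle 1 → 1 with weight 7 and length 1. So λ(A) = 7/1 = 7.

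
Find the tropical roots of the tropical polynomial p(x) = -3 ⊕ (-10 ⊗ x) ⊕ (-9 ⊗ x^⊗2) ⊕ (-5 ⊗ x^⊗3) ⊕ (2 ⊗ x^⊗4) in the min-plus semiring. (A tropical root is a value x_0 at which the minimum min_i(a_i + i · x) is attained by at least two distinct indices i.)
Roots: {-7, -4, -1, 7}

Each tropical root is a break point of the lower envelope of the lines y = a_i + i · x (there are 5 lines, with slopes 0, 1, ..., 4). Only the lines that attain the minimum somewhere contribute to roots; other lines are dominated. Here the surviving (envelope) indices are i = 4, i = 3, i = 2, i = 1, i = 0.
Intersections between consecutive envelope lines give the roots: for adjacent envelope indices i < j the intersection is x = (a_i − a_j) / (j − i). Reading off the sorted break points: {-7, -4, -1, 7}.
Verification: at each break x_0, at least two indices attain the minimum of min_i(a_i + i · x_0).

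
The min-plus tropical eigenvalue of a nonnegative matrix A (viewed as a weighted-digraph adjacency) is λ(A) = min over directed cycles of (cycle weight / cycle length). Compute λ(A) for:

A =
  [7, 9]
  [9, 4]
λ(A) = 4

Enumerate directed cycles and compute their means (weight / length). Sample:
  cycle 0 → 0: weight = 7, length = 1, mean = 7/1 ≈ 7.000
  cycle 1 → 1: weight = 4, length = 1, mean = 4/1 ≈ 4.000
  cycle 0 → 1 → 0: weight = 18, length = 2, mean = 18/2 ≈ 9.000
  cycle 1 → 0 → 1: weight = 18, length = 2, mean = 18/2 ≈ 9.000
Minimum mean = 4.000, attained e.g. along the cycle 1 → 1 with weight 4 and length 1. So λ(A) = 4/1 = 4.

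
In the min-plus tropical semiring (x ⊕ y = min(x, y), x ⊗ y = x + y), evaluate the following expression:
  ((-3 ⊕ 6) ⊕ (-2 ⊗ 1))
((-3 ⊕ 6) ⊕ (-2 ⊗ 1)) = -3

Expand innermost to outermost. Recall ⊕ takes the minimum of its arguments and ⊗ takes their sum. Working out the expression ((-3 ⊕ 6) ⊕ (-2 ⊗ 1)) gives -3.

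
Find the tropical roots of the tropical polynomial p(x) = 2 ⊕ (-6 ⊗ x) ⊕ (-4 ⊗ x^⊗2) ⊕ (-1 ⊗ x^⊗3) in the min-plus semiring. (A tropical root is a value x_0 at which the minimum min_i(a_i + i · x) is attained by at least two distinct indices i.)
Roots: {-3, -2, 8}

Each tropical root is a break point of the lower envelope of the lines y = a_i + i · x (there are 4 lines, with slopes 0, 1, ..., 3). Only the lines that attain the minimum somewhere contribute to roots; other lines are dominated. Here the surviving (envelope) indices are i = 3, i = 2, i = 1, i = 0.
Intersections between consecutive envelope lines give the roots: for adjacent envelope indices i < j the intersection is x = (a_i − a_j) / (j − i). Reading off the sorted break points: {-3, -2, 8}.
Verification: at each break x_0, at least two indices attain the minimum of min_i(a_i + i · x_0).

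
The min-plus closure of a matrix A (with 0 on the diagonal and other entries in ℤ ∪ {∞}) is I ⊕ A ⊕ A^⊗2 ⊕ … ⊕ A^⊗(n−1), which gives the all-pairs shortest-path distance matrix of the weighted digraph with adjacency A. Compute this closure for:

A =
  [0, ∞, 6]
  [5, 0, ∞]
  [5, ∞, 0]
Closure =
  [0, ∞, 6]
  [5, 0, 11]
  [5, ∞, 0]

This is the Floyd-Warshall all-pairs shortest-path computation. For each intermediate vertex k = 0, 1, …, 2, update dist[i][j] ← min(dist[i][j], dist[i][k] + dist[k][j]). The final matrix gives, for each (i, j), the minimum total weight of any directed path from i to j (possibly empty when i = j).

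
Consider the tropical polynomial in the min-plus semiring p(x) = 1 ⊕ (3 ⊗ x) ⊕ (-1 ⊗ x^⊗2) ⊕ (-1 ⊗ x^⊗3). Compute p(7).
p(7) = 1

A tropical monomial a ⊗ x^⊗i evaluates to a + i · x. Evaluating each term at x = 7:
  Term 0 contributes 1 + 0 · 7 = 1
  Term 1 contributes 3 + 1 · 7 = 10
  Term 2 contributes -1 + 2 · 7 = 13
  Term 3 contributes -1 + 3 · 7 = 20
p(7) = ⊕ of these = min[1, 10, 13, 20] = 1.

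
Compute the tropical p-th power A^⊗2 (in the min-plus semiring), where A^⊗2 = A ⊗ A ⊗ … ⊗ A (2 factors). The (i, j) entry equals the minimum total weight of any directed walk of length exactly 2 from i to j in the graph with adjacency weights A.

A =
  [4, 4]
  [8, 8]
A^⊗2 =
  [8, 8]
  [12, 12]

Each entry (A^⊗2)_ij equals the minimum over all length-2 walks i = v_0 → v_1 → … → v_2 = j of Σ_t A[v_t][v_{t+1}]. For example, for (i, j) = (0, 1) we minimise over 2 possible intermediate vertex sequences; the minimum is 8, attained along the walk 0 → 0 → 1.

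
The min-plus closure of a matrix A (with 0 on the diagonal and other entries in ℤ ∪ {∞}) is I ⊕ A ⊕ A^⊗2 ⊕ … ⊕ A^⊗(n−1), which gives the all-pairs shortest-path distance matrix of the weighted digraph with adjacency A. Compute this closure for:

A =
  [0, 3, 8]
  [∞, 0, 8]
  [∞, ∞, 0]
Closure =
  [0, 3, 8]
  [∞, 0, 8]
  [∞, ∞, 0]

This is the Floyd-Warshall all-pairs shortest-path computation. For each intermediate vertex k = 0, 1, …, 2, update dist[i][j] ← min(dist[i][j], dist[i][k] + dist[k][j]). The final matrix gives, for each (i, j), the minimum total weight of any directed path from i to j (possibly empty when i = j).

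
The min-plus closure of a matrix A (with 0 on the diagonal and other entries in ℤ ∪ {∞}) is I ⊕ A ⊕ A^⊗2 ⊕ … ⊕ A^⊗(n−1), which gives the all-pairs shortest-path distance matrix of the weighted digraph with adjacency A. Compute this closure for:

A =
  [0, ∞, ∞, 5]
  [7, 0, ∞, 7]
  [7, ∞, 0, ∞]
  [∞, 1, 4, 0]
Closure =
  [0, 6, 9, 5]
  [7, 0, 11, 7]
  [7, 13, 0, 12]
  [8, 1, 4, 0]

This is the Floyd-Warshall all-pairs shortest-path computation. For each intermediate vertex k = 0, 1, …, 3, update dist[i][j] ← min(dist[i][j], dist[i][k] + dist[k][j]). The final matrix gives, for each (i, j), the minimum total weight of any directed path from i to j (possibly empty when i = j).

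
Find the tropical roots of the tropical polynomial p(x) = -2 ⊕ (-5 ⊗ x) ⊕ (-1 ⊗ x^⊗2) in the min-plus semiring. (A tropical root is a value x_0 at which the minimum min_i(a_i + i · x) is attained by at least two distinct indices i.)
Roots: {-4, 3}

Each tropical root is a break point of the lower envelope of the lines y = a_i + i · x (there are 3 lines, with slopes 0, 1, ..., 2). Only the lines that attain the minimum somewhere contribute to roots; other lines are dominated. Here the surviving (envelope) indices are i = 2, i = 1, i = 0.
Intersections between consecutive envelope lines give the roots: for adjacent envelope indices i < j the intersection is x = (a_i − a_j) / (j − i). Reading off the sorted break points: {-4, 3}.
Verification: at each break x_0, at least two indices attain the minimum of min_i(a_i + i · x_0).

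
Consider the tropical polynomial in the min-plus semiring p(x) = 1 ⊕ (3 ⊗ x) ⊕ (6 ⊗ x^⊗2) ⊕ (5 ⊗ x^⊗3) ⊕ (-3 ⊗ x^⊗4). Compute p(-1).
p(-1) = -7

A tropical monomial a ⊗ x^⊗i evaluates to a + i · x. Evaluating each term at x = -1:
  Term 0 contributes 1 + 0 · -1 = 1
  Term 1 contributes 3 + 1 · -1 = 2
  Term 2 contributes 6 + 2 · -1 = 4
  Term 3 contributes 5 + 3 · -1 = 2
  Term 4 contributes -3 + 4 · -1 = -7
p(-1) = ⊕ of these = min[1, 2, 4, 2, -7] = -7.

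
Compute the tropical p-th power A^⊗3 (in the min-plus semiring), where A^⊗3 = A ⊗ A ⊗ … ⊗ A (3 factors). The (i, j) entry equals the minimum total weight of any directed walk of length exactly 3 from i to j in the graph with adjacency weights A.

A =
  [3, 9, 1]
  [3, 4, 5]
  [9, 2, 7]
A^⊗3 =
  [6, 6, 7]
  [9, 6, 7]
  [8, 9, 6]

Each entry (A^⊗3)_ij equals the minimum over all length-3 walks i = v_0 → v_1 → … → v_3 = j of Σ_t A[v_t][v_{t+1}]. For example, for (i, j) = (0, 2) we minimise over 9 possible intermediate vertex sequences; the minimum is 7, attained along the walk 0 → 0 → 0 → 2.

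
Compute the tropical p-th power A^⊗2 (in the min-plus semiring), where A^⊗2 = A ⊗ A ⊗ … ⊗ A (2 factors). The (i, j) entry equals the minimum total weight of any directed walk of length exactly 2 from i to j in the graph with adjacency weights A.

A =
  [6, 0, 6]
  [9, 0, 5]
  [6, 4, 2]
A^⊗2 =
  [9, 0, 5]
  [9, 0, 5]
  [8, 4, 4]

Each entry (A^⊗2)_ij equals the minimum over all length-2 walks i = v_0 → v_1 → … → v_2 = j of Σ_t A[v_t][v_{t+1}]. For example, for (i, j) = (0, 2) we minimise over 3 possible intermediate vertex sequences; the minimum is 5, attained along the walk 0 → 1 → 2.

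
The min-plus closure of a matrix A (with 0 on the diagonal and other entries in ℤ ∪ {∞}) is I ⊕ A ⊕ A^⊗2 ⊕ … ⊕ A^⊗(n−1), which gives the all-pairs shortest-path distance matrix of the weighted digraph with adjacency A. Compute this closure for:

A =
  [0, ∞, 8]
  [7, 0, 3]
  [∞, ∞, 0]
Closure =
  [0, ∞, 8]
  [7, 0, 3]
  [∞, ∞, 0]

This is the Floyd-Warshall all-pairs shortest-path computation. For each intermediate vertex k = 0, 1, …, 2, update dist[i][j] ← min(dist[i][j], dist[i][k] + dist[k][j]). The final matrix gives, for each (i, j), the minimum total weight of any directed path from i to j (possibly empty when i = j).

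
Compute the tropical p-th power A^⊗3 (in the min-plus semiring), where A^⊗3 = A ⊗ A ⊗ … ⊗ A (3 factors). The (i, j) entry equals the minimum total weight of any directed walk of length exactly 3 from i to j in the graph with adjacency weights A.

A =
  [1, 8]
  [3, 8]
A^⊗3 =
  [3, 10]
  [5, 12]

Each entry (A^⊗3)_ij equals the minimum over all length-3 walks i = v_0 → v_1 → … → v_3 = j of Σ_t A[v_t][v_{t+1}]. For example, for (i, j) = (0, 1) we minimise over 4 possible intermediate vertex sequences; the minimum is 10, attained along the walk 0 → 0 → 0 → 1.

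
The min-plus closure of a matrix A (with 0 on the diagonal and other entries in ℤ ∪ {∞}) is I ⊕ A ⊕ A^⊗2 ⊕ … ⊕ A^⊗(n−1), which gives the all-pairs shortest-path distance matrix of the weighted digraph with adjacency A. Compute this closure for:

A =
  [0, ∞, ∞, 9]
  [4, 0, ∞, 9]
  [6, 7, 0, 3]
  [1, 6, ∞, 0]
Closure =
  [0, 15, ∞, 9]
  [4, 0, ∞, 9]
  [4, 7, 0, 3]
  [1, 6, ∞, 0]

This is the Floyd-Warshall all-pairs shortest-path computation. For each intermediate vertex k = 0, 1, …, 3, update dist[i][j] ← min(dist[i][j], dist[i][k] + dist[k][j]). The final matrix gives, for each (i, j), the minimum total weight of any directed path from i to j (possibly empty when i = j).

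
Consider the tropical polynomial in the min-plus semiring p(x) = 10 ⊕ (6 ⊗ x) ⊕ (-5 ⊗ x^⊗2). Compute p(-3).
p(-3) = -11

A tropical monomial a ⊗ x^⊗i evaluates to a + i · x. Evaluating each term at x = -3:
  Term 0 contributes 10 + 0 · -3 = 10
  Term 1 contributes 6 + 1 · -3 = 3
  Term 2 contributes -5 + 2 · -3 = -11
p(-3) = ⊕ of these = min[10, 3, -11] = -11.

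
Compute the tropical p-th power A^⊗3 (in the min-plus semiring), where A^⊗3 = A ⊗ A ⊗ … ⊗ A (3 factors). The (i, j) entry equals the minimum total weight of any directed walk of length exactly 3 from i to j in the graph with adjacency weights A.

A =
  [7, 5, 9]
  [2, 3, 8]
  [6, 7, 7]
A^⊗3 =
  [10, 11, 16]
  [8, 9, 14]
  [12, 13, 18]

Each entry (A^⊗3)_ij equals the minimum over all length-3 walks i = v_0 → v_1 → … → v_3 = j of Σ_t A[v_t][v_{t+1}]. For example, for (i, j) = (0, 2) we minimise over 9 possible intermediate vertex sequences; the minimum is 16, attained along the walk 0 → 1 → 0 → 2.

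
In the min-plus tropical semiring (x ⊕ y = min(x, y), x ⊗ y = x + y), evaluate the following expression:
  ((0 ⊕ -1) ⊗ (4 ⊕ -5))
((0 ⊕ -1) ⊗ (4 ⊕ -5)) = -6

Expand innermost to outermost. Recall ⊕ takes the minimum of its arguments and ⊗ takes their sum. Working out the expression ((0 ⊕ -1) ⊗ (4 ⊕ -5)) gives -6.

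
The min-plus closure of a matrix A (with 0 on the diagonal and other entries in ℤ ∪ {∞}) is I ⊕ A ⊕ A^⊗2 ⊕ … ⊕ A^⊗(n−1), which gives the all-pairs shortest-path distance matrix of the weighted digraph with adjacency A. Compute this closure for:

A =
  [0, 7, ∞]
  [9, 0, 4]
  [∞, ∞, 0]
Closure =
  [0, 7, 11]
  [9, 0, 4]
  [∞, ∞, 0]

This is the Floyd-Warshall all-pairs shortest-path computation. For each intermediate vertex k = 0, 1, …, 2, update dist[i][j] ← min(dist[i][j], dist[i][k] + dist[k][j]). The final matrix gives, for each (i, j), the minimum total weight of any directed path from i to j (possibly empty when i = j).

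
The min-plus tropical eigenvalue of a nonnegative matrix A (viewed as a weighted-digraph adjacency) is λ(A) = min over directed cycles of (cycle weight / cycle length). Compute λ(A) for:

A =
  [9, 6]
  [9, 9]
λ(A) = 15/2

Enumerate directed cycles and compute their means (weight / length). Sample:
  cycle 0 → 0: weight = 9, length = 1, mean = 9/1 ≈ 9.000
  cycle 1 → 1: weight = 9, length = 1, mean = 9/1 ≈ 9.000
  cycle 0 → 1 → 0: weight = 15, length = 2, mean = 15/2 ≈ 7.500
  cycle 1 → 0 → 1: weight = 15, length = 2, mean = 15/2 ≈ 7.500
Minimum mean = 7.500, attained e.g. along the cycle 0 → 1 → 0 with weight 15 and length 2. So λ(A) = 15/2 = 15/2.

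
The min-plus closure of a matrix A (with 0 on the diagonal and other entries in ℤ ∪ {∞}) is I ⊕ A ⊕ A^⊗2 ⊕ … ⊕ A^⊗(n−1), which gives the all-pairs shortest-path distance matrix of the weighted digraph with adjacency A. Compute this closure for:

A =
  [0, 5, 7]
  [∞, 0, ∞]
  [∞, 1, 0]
Closure =
  [0, 5, 7]
  [∞, 0, ∞]
  [∞, 1, 0]

This is the Floyd-Warshall all-pairs shortest-path computation. For each intermediate vertex k = 0, 1, …, 2, update dist[i][j] ← min(dist[i][j], dist[i][k] + dist[k][j]). The final matrix gives, for each (i, j), the minimum total weight of any directed path from i to j (possibly empty when i = j).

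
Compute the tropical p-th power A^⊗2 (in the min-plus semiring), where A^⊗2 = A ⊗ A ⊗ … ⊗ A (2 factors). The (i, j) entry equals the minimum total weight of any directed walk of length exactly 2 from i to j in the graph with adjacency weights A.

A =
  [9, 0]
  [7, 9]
A^⊗2 =
  [7, 9]
  [16, 7]

Each entry (A^⊗2)_ij equals the minimum over all length-2 walks i = v_0 → v_1 → … → v_2 = j of Σ_t A[v_t][v_{t+1}]. For example, for (i, j) = (0, 1) we minimise over 2 possible intermediate vertex sequences; the minimum is 9, attained along the walk 0 → 0 → 1.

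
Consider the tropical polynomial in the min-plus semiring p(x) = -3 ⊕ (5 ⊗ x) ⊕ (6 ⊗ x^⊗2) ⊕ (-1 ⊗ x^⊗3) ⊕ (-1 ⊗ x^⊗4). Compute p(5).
p(5) = -3

A tropical monomial a ⊗ x^⊗i evaluates to a + i · x. Evaluating each term at x = 5:
  Term 0 contributes -3 + 0 · 5 = -3
  Term 1 contributes 5 + 1 · 5 = 10
  Term 2 contributes 6 + 2 · 5 = 16
  Term 3 contributes -1 + 3 · 5 = 14
  Term 4 contributes -1 + 4 · 5 = 19
p(5) = ⊕ of these = min[-3, 10, 16, 14, 19] = -3.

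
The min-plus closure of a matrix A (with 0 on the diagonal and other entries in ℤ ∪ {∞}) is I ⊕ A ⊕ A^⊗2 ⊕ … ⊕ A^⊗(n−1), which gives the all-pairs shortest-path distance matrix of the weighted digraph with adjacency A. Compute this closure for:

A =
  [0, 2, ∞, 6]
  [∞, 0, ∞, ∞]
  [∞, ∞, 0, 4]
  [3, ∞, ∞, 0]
Closure =
  [0, 2, ∞, 6]
  [∞, 0, ∞, ∞]
  [7, 9, 0, 4]
  [3, 5, ∞, 0]

This is the Floyd-Warshall all-pairs shortest-path computation. For each intermediate vertex k = 0, 1, …, 3, update dist[i][j] ← min(dist[i][j], dist[i][k] + dist[k][j]). The final matrix gives, for each (i, j), the minimum total weight of any directed path from i to j (possibly empty when i = j).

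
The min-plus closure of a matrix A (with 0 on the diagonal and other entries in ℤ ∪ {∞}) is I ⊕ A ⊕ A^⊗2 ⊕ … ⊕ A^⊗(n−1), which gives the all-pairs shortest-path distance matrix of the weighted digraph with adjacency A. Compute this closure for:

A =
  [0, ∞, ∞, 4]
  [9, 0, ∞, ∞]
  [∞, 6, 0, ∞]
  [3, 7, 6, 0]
Closure =
  [0, 11, 10, 4]
  [9, 0, 19, 13]
  [15, 6, 0, 19]
  [3, 7, 6, 0]

This is the Floyd-Warshall all-pairs shortest-path computation. For each intermediate vertex k = 0, 1, …, 3, update dist[i][j] ← min(dist[i][j], dist[i][k] + dist[k][j]). The final matrix gives, for each (i, j), the minimum total weight of any directed path from i to j (possibly empty when i = j).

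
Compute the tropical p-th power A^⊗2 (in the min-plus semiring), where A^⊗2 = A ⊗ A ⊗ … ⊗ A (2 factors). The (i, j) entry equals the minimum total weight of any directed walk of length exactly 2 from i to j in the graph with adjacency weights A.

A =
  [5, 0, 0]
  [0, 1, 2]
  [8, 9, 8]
A^⊗2 =
  [0, 1, 2]
  [1, 0, 0]
  [9, 8, 8]

Each entry (A^⊗2)_ij equals the minimum over all length-2 walks i = v_0 → v_1 → … → v_2 = j of Σ_t A[v_t][v_{t+1}]. For example, for (i, j) = (0, 2) we minimise over 3 possible intermediate vertex sequences; the minimum is 2, attained along the walk 0 → 1 → 2.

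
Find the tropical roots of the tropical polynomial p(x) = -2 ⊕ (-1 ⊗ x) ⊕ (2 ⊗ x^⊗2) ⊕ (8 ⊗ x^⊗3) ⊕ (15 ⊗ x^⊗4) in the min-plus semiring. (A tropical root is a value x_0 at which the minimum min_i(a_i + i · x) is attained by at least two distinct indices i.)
Roots: {-7, -6, -3, -1}

Each tropical root is a break point of the lower envelope of the lines y = a_i + i · x (there are 5 lines, with slopes 0, 1, ..., 4). Only the lines that attain the minimum somewhere contribute to roots; other lines are dominated. Here the surviving (envelope) indices are i = 4, i = 3, i = 2, i = 1, i = 0.
Intersections between consecutive envelope lines give the roots: for adjacent envelope indices i < j the intersection is x = (a_i − a_j) / (j − i). Reading off the sorted break points: {-7, -6, -3, -1}.
Verification: at each break x_0, at least two indices attain the minimum of min_i(a_i + i · x_0).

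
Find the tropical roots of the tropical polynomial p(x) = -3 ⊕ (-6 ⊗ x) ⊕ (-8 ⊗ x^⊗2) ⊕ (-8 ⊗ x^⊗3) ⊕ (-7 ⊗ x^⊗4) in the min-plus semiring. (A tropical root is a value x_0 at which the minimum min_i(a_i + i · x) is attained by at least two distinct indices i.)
Roots: {-1, 0, 2, 3}

Each tropical root is a break point of the lower envelope of the lines y = a_i + i · x (there are 5 lines, with slopes 0, 1, ..., 4). Only the lines that attain the minimum somewhere contribute to roots; other lines are dominated. Here the surviving (envelope) indices are i = 4, i = 3, i = 2, i = 1, i = 0.
Intersections between consecutive envelope lines give the roots: for adjacent envelope indices i < j the intersection is x = (a_i − a_j) / (j − i). Reading off the sorted break points: {-1, 0, 2, 3}.
Verification: at each break x_0, at least two indices attain the minimum of min_i(a_i + i · x_0).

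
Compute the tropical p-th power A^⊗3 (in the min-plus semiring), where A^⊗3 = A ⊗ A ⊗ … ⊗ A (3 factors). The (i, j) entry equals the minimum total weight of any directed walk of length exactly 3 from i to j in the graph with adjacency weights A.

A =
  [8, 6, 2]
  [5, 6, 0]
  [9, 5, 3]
A^⊗3 =
  [12, 10, 7]
  [10, 8, 5]
  [13, 10, 8]

Each entry (A^⊗3)_ij equals the minimum over all length-3 walks i = v_0 → v_1 → … → v_3 = j of Σ_t A[v_t][v_{t+1}]. For example, for (i, j) = (0, 2) we minimise over 9 possible intermediate vertex sequences; the minimum is 7, attained along the walk 0 → 2 → 1 → 2.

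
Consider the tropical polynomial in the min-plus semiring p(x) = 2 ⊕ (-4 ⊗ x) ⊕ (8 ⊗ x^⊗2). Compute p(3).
p(3) = -1

A tropical monomial a ⊗ x^⊗i evaluates to a + i · x. Evaluating each term at x = 3:
  Term 0 contributes 2 + 0 · 3 = 2
  Term 1 contributes -4 + 1 · 3 = -1
  Term 2 contributes 8 + 2 · 3 = 14
p(3) = ⊕ of these = min[2, -1, 14] = -1.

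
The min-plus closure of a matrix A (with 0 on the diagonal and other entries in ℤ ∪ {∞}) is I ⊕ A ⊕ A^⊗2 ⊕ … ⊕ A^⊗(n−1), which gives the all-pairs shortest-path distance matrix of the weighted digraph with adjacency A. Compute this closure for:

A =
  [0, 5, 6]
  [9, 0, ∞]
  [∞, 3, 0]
Closure =
  [0, 5, 6]
  [9, 0, 15]
  [12, 3, 0]

This is the Floyd-Warshall all-pairs shortest-path computation. For each intermediate vertex k = 0, 1, …, 2, update dist[i][j] ← min(dist[i][j], dist[i][k] + dist[k][j]). The final matrix gives, for each (i, j), the minimum total weight of any directed path from i to j (possibly empty when i = j).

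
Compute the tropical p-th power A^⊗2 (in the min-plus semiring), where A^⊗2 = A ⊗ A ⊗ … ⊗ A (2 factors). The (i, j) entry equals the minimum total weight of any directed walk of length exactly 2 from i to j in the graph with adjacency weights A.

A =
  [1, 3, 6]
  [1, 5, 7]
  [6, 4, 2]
A^⊗2 =
  [2, 4, 7]
  [2, 4, 7]
  [5, 6, 4]

Each entry (A^⊗2)_ij equals the minimum over all length-2 walks i = v_0 → v_1 → … → v_2 = j of Σ_t A[v_t][v_{t+1}]. For example, for (i, j) = (0, 2) we minimise over 3 possible intermediate vertex sequences; the minimum is 7, attained along the walk 0 → 0 → 2.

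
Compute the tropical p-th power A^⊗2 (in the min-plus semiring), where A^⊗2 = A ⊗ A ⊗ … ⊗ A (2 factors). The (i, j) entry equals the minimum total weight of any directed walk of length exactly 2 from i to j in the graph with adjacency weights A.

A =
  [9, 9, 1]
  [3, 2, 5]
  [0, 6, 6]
A^⊗2 =
  [1, 7, 7]
  [5, 4, 4]
  [6, 8, 1]

Each entry (A^⊗2)_ij equals the minimum over all length-2 walks i = v_0 → v_1 → … → v_2 = j of Σ_t A[v_t][v_{t+1}]. For example, for (i, j) = (0, 2) we minimise over 3 possible intermediate vertex sequences; the minimum is 7, attained along the walk 0 → 2 → 2.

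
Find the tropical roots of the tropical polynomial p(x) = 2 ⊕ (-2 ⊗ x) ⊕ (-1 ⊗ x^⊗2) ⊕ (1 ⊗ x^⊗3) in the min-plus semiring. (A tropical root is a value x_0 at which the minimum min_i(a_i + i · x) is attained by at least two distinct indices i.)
Roots: {-2, -1, 4}

Each tropical root is a break point of the lower envelope of the lines y = a_i + i · x (there are 4 lines, with slopes 0, 1, ..., 3). Only the lines that attain the minimum somewhere contribute to roots; other lines are dominated. Here the surviving (envelope) indices are i = 3, i = 2, i = 1, i = 0.
Intersections between consecutive envelope lines give the roots: for adjacent envelope indices i < j the intersection is x = (a_i − a_j) / (j − i). Reading off the sorted break points: {-2, -1, 4}.
Verification: at each break x_0, at least two indices attain the minimum of min_i(a_i + i · x_0).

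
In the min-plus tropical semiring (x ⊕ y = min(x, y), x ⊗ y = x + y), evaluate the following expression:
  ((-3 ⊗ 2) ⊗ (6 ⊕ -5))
((-3 ⊗ 2) ⊗ (6 ⊕ -5)) = -6

Expand innermost to outermost. Recall ⊕ takes the minimum of its arguments and ⊗ takes their sum. Working out the expression ((-3 ⊗ 2) ⊗ (6 ⊕ -5)) gives -6.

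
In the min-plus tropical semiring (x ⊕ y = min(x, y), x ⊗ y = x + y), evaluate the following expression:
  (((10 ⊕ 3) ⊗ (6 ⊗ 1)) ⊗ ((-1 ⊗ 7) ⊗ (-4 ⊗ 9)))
(((10 ⊕ 3) ⊗ (6 ⊗ 1)) ⊗ ((-1 ⊗ 7) ⊗ (-4 ⊗ 9))) = 21

Expand innermost to outermost. Recall ⊕ takes the minimum of its arguments and ⊗ takes their sum. Working out the expression (((10 ⊕ 3) ⊗ (6 ⊗ 1)) ⊗ ((-1 ⊗ 7) ⊗ (-4 ⊗ 9))) gives 21.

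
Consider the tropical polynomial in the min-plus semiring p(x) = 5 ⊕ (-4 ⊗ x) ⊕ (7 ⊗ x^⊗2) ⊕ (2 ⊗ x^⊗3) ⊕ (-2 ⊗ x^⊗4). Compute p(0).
p(0) = -4

A tropical monomial a ⊗ x^⊗i evaluates to a + i · x. Evaluating each term at x = 0:
  Term 0 contributes 5 + 0 · 0 = 5
  Term 1 contributes -4 + 1 · 0 = -4
  Term 2 contributes 7 + 2 · 0 = 7
  Term 3 contributes 2 + 3 · 0 = 2
  Term 4 contributes -2 + 4 · 0 = -2
p(0) = ⊕ of these = min[5, -4, 7, 2, -2] = -4.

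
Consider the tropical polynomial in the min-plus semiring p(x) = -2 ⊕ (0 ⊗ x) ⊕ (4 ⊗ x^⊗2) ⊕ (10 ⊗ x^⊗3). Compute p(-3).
p(-3) = -3

A tropical monomial a ⊗ x^⊗i evaluates to a + i · x. Evaluating each term at x = -3:
  Term 0 contributes -2 + 0 · -3 = -2
  Term 1 contributes 0 + 1 · -3 = -3
  Term 2 contributes 4 + 2 · -3 = -2
  Term 3 contributes 10 + 3 · -3 = 1
p(-3) = ⊕ of these = min[-2, -3, -2, 1] = -3.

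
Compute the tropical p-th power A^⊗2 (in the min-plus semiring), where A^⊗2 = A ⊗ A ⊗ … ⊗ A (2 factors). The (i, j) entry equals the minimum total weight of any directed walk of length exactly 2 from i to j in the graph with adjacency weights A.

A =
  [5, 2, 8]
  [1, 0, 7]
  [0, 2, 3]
A^⊗2 =
  [3, 2, 9]
  [1, 0, 7]
  [3, 2, 6]

Each entry (A^⊗2)_ij equals the minimum over all length-2 walks i = v_0 → v_1 → … → v_2 = j of Σ_t A[v_t][v_{t+1}]. For example, for (i, j) = (0, 2) we minimise over 3 possible intermediate vertex sequences; the minimum is 9, attained along the walk 0 → 1 → 2.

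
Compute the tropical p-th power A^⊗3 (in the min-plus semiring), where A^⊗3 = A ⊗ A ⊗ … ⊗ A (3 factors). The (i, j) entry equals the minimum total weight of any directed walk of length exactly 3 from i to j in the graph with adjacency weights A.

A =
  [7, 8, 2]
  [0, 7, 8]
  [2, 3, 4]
A^⊗3 =
  [5, 9, 6]
  [4, 5, 6]
  [6, 7, 5]

Each entry (A^⊗3)_ij equals the minimum over all length-3 walks i = v_0 → v_1 → … → v_3 = j of Σ_t A[v_t][v_{t+1}]. For example, for (i, j) = (0, 2) we minimise over 9 possible intermediate vertex sequences; the minimum is 6, attained along the walk 0 → 2 → 0 → 2.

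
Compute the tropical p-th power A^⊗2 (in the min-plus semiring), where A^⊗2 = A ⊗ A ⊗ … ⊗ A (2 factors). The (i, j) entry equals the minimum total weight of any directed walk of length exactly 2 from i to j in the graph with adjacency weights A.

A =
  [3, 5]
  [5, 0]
A^⊗2 =
  [6, 5]
  [5, 0]

Each entry (A^⊗2)_ij equals the minimum over all length-2 walks i = v_0 → v_1 → … → v_2 = j of Σ_t A[v_t][v_{t+1}]. For example, for (i, j) = (0, 1) we minimise over 2 possible intermediate vertex sequences; the minimum is 5, attained along the walk 0 → 1 → 1.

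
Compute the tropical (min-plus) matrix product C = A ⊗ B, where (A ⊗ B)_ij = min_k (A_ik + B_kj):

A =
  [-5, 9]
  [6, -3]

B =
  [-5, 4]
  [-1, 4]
A ⊗ B =
  [-10, -1]
  [-4, 1]

Apply the min-plus product entry-by-entry:
  C[0][0] = min over k of (A[0][0] + B[0][0] = -5 + -5 = -10, A[0][1] + B[1][0] = 9 + -1 = 8) = -10 (attained at k = 0)
  C[0][1] = min over k of (A[0][0] + B[0][1] = -5 + 4 = -1, A[0][1] + B[1][1] = 9 + 4 = 13) = -1 (attained at k = 0)
  C[1][0] = min over k of (A[1][0] + B[0][0] = 6 + -5 = 1, A[1][1] + B[1][0] = -3 + -1 = -4) = -4 (attained at k = 1)
  C[1][1] = min over k of (A[1][0] + B[0][1] = 6 + 4 = 10, A[1][1] + B[1][1] = -3 + 4 = 1) = 1 (attained at k = 1)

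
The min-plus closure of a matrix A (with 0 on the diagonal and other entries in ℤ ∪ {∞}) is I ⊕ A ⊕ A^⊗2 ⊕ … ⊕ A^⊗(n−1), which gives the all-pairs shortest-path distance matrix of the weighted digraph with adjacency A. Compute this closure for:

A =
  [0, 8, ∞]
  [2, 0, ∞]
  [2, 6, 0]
Closure =
  [0, 8, ∞]
  [2, 0, ∞]
  [2, 6, 0]

This is the Floyd-Warshall all-pairs shortest-path computation. For each intermediate vertex k = 0, 1, …, 2, update dist[i][j] ← min(dist[i][j], dist[i][k] + dist[k][j]). The final matrix gives, for each (i, j), the minimum total weight of any directed path from i to j (possibly empty when i = j).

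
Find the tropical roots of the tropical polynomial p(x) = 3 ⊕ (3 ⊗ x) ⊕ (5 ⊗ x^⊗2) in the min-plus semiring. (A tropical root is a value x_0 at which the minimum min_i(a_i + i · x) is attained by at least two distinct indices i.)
Roots: {-2, 0}

Each tropical root is a break point of the lower envelope of the lines y = a_i + i · x (there are 3 lines, with slopes 0, 1, ..., 2). Only the lines that attain the minimum somewhere contribute to roots; other lines are dominated. Here the surviving (envelope) indices are i = 2, i = 1, i = 0.
Intersections between consecutive envelope lines give the roots: for adjacent envelope indices i < j the intersection is x = (a_i − a_j) / (j − i). Reading off the sorted break points: {-2, 0}.
Verification: at each break x_0, at least two indices attain the minimum of min_i(a_i + i · x_0).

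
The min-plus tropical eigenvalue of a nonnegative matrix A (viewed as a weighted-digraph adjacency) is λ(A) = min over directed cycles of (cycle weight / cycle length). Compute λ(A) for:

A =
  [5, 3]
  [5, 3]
λ(A) = 3

Enumerate directed cycles and compute their means (weight / length). Sample:
  cycle 0 → 0: weight = 5, length = 1, mean = 5/1 ≈ 5.000
  cycle 1 → 1: weight = 3, length = 1, mean = 3/1 ≈ 3.000
  cycle 0 → 1 → 0: weight = 8, length = 2, mean = 8/2 ≈ 4.000
  cycle 1 → 0 → 1: weight = 8, length = 2, mean = 8/2 ≈ 4.000
Minimum mean = 3.000, attained e.g. along the cycle 1 → 1 with weight 3 and length 1. So λ(A) = 3/1 = 3.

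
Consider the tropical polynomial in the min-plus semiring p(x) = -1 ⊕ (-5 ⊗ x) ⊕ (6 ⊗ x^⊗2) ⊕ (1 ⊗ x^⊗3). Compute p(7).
p(7) = -1

A tropical monomial a ⊗ x^⊗i evaluates to a + i · x. Evaluating each term at x = 7:
  Term 0 contributes -1 + 0 · 7 = -1
  Term 1 contributes -5 + 1 · 7 = 2
  Term 2 contributes 6 + 2 · 7 = 20
  Term 3 contributes 1 + 3 · 7 = 22
p(7) = ⊕ of these = min[-1, 2, 20, 22] = -1.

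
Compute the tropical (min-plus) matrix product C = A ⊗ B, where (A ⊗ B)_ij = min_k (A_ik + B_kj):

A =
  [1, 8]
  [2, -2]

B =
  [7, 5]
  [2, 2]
A ⊗ B =
  [8, 6]
  [0, 0]

Apply the min-plus product entry-by-entry:
  C[0][0] = min over k of (A[0][0] + B[0][0] = 1 + 7 = 8, A[0][1] + B[1][0] = 8 + 2 = 10) = 8 (attained at k = 0)
  C[0][1] = min over k of (A[0][0] + B[0][1] = 1 + 5 = 6, A[0][1] + B[1][1] = 8 + 2 = 10) = 6 (attained at k = 0)
  C[1][0] = min over k of (A[1][0] + B[0][0] = 2 + 7 = 9, A[1][1] + B[1][0] = -2 + 2 = 0) = 0 (attained at k = 1)
  C[1][1] = min over k of (A[1][0] + B[0][1] = 2 + 5 = 7, A[1][1] + B[1][1] = -2 + 2 = 0) = 0 (attained at k = 1)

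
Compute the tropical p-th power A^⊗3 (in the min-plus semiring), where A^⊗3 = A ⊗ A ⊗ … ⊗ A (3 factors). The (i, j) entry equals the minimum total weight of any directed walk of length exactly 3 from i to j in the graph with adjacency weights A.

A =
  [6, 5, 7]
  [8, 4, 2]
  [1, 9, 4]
A^⊗3 =
  [8, 13, 11]
  [7, 8, 10]
  [9, 10, 8]

Each entry (A^⊗3)_ij equals the minimum over all length-3 walks i = v_0 → v_1 → … → v_3 = j of Σ_t A[v_t][v_{t+1}]. For example, for (i, j) = (0, 2) we minimise over 9 possible intermediate vertex sequences; the minimum is 11, attained along the walk 0 → 1 → 1 → 2.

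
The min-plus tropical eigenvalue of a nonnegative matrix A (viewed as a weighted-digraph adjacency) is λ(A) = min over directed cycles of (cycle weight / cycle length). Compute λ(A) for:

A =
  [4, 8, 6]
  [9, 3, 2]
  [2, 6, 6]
λ(A) = 3

Enumerate directed cycles and compute their means (weight / length). Sample:
  cycle 0 → 0: weight = 4, length = 1, mean = 4/1 ≈ 4.000
  cycle 1 → 1: weight = 3, length = 1, mean = 3/1 ≈ 3.000
  cycle 2 → 2: weight = 6, length = 1, mean = 6/1 ≈ 6.000
  cycle 0 → 1 → 0: weight = 17, length = 2, mean = 17/2 ≈ 8.500
  cycle 0 → 2 → 0: weight = 8, length = 2, mean = 8/2 ≈ 4.000
  cycle 1 → 0 → 1: weight = 17, length = 2, mean = 17/2 ≈ 8.500
Minimum mean = 3.000, attained e.g. along the cycle 1 → 1 with weight 3 and length 1. So λ(A) = 3/1 = 3.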